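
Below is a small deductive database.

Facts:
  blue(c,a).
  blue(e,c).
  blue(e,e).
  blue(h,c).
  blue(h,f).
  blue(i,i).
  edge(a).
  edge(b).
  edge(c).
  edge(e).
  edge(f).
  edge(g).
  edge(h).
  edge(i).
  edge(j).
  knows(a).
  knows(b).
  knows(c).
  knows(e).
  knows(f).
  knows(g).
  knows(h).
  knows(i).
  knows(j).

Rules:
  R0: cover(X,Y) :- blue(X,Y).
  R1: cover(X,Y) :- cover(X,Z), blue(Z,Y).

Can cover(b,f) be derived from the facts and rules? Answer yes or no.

no

round 1: derive cover(c,a) via R0 from blue(c,a)
round 1: derive cover(e,c) via R0 from blue(e,c)
round 1: derive cover(e,e) via R0 from blue(e,e)
round 1: derive cover(h,c) via R0 from blue(h,c)
round 1: derive cover(h,f) via R0 from blue(h,f)
round 1: derive cover(i,i) via R0 from blue(i,i)
round 2: derive cover(e,a) via R1 from cover(e,c), blue(c,a)
round 2: derive cover(h,a) via R1 from cover(h,c), blue(c,a)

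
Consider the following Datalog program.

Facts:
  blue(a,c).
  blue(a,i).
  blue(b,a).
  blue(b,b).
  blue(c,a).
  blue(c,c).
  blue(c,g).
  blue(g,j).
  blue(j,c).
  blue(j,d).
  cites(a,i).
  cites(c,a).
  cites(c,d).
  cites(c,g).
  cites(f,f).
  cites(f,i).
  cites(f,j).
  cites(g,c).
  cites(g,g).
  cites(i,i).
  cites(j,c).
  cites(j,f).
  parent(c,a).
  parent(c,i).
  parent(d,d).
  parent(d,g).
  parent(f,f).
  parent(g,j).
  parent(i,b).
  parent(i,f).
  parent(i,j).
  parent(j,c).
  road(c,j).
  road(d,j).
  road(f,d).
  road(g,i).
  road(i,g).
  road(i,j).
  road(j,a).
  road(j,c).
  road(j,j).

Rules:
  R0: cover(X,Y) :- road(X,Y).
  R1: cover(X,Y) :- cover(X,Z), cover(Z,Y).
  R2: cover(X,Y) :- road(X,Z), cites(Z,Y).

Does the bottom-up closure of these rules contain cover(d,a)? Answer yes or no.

yes

round 1: derive cover(c,j) via R0 from road(c,j)
round 1: derive cover(d,j) via R0 from road(d,j)
round 1: derive cover(f,d) via R0 from road(f,d)
round 1: derive cover(g,i) via R0 from road(g,i)
round 1: derive cover(i,g) via R0 from road(i,g)
round 1: derive cover(i,j) via R0 from road(i,j)
round 1: derive cover(j,a) via R0 from road(j,a)
round 1: derive cover(j,c) via R0 from road(j,c)
round 1: derive cover(j,j) via R0 from road(j,j)
round 1: derive cover(c,c) via R2 from road(c,j), cites(j,c)
round 1: derive cover(c,f) via R2 from road(c,j), cites(j,f)
round 1: derive cover(d,c) via R2 from road(d,j), cites(j,c)
round 1: derive cover(d,f) via R2 from road(d,j), cites(j,f)
round 1: derive cover(i,c) via R2 from road(i,g), cites(g,c)
round 1: derive cover(i,f) via R2 from road(i,j), cites(j,f)
round 1: derive cover(j,d) via R2 from road(j,c), cites(c,d)
round 1: derive cover(j,f) via R2 from road(j,j), cites(j,f)
round 1: derive cover(j,g) via R2 from road(j,c), cites(c,g)
round 1: derive cover(j,i) via R2 from road(j,a), cites(a,i)
round 2: derive cover(c,a) via R1 from cover(c,j), cover(j,a)
round 2: derive cover(c,d) via R1 from cover(c,f), cover(f,d)
round 2: derive cover(c,g) via R1 from cover(c,j), cover(j,g)
round 2: derive cover(c,i) via R1 from cover(c,j), cover(j,i)
round 2: derive cover(d,a) via R1 from cover(d,j), cover(j,a)
round 2: derive cover(d,d) via R1 from cover(d,f), cover(f,d)
round 2: derive cover(d,g) via R1 from cover(d,j), cover(j,g)
round 2: derive cover(d,i) via R1 from cover(d,j), cover(j,i)
round 2: derive cover(f,c) via R1 from cover(f,d), cover(d,c)
round 2: derive cover(f,f) via R1 from cover(f,d), cover(d,f)
round 2: derive cover(f,j) via R1 from cover(f,d), cover(d,j)
round 2: derive cover(g,c) via R1 from cover(g,i), cover(i,c)
round 2: derive cover(g,f) via R1 from cover(g,i), cover(i,f)
round 2: derive cover(g,g) via R1 from cover(g,i), cover(i,g)
round 2: derive cover(g,j) via R1 from cover(g,i), cover(i,j)
round 2: derive cover(i,a) via R1 from cover(i,j), cover(j,a)
round 2: derive cover(i,d) via R1 from cover(i,f), cover(f,d)
round 2: derive cover(i,i) via R1 from cover(i,g), cover(g,i)
round 3: derive cover(f,a) via R1 from cover(f,c), cover(c,a)
round 3: derive cover(f,g) via R1 from cover(f,c), cover(c,g)
round 3: derive cover(f,i) via R1 from cover(f,c), cover(c,i)
round 3: derive cover(g,a) via R1 from cover(g,c), cover(c,a)
round 3: derive cover(g,d) via R1 from cover(g,c), cover(c,d)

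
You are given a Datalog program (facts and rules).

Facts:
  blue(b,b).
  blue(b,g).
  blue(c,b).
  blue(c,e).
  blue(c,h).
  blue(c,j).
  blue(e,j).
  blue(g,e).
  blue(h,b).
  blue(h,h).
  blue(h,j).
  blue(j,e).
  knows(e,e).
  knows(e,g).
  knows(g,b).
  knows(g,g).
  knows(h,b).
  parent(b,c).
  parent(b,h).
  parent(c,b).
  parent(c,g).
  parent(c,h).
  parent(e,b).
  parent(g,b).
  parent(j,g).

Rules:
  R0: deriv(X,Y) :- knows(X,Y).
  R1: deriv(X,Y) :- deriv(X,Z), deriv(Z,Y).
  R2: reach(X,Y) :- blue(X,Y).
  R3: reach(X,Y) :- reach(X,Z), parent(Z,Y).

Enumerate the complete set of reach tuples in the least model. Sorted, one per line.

round 1: derive reach(b,b) via R2 from blue(b,b)
round 1: derive reach(b,g) via R2 from blue(b,g)
round 1: derive reach(c,b) via R2 from blue(c,b)
round 1: derive reach(c,e) via R2 from blue(c,e)
round 1: derive reach(c,h) via R2 from blue(c,h)
round 1: derive reach(c,j) via R2 from blue(c,j)
round 1: derive reach(e,j) via R2 from blue(e,j)
round 1: derive reach(g,e) via R2 from blue(g,e)
round 1: derive reach(h,b) via R2 from blue(h,b)
round 1: derive reach(h,h) via R2 from blue(h,h)
round 1: derive reach(h,j) via R2 from blue(h,j)
round 1: derive reach(j,e) via R2 from blue(j,e)
round 2: derive reach(b,c) via R3 from reach(b,b), parent(b,c)
round 2: derive reach(b,h) via R3 from reach(b,b), parent(b,h)
round 2: derive reach(c,c) via R3 from reach(c,b), parent(b,c)
round 2: derive reach(c,g) via R3 from reach(c,j), parent(j,g)
round 2: derive reach(e,g) via R3 from reach(e,j), parent(j,g)
round 2: derive reach(g,b) via R3 from reach(g,e), parent(e,b)
round 2: derive reach(h,c) via R3 from reach(h,b), parent(b,c)
round 2: derive reach(h,g) via R3 from reach(h,j), parent(j,g)
round 2: derive reach(j,b) via R3 from reach(j,e), parent(e,b)
round 3: derive reach(e,b) via R3 from reach(e,g), parent(g,b)
round 3: derive reach(g,c) via R3 from reach(g,b), parent(b,c)
round 3: derive reach(g,h) via R3 from reach(g,b), parent(b,h)
round 3: derive reach(j,c) via R3 from reach(j,b), parent(b,c)
round 3: derive reach(j,h) via R3 from reach(j,b), parent(b,h)
round 4: derive reach(e,c) via R3 from reach(e,b), parent(b,c)
round 4: derive reach(e,h) via R3 from reach(e,b), parent(b,h)
round 4: derive reach(g,g) via R3 from reach(g,c), parent(c,g)
round 4: derive reach(j,g) via R3 from reach(j,c), parent(c,g)

reach(b,b)
reach(b,c)
reach(b,g)
reach(b,h)
reach(c,b)
reach(c,c)
reach(c,e)
reach(c,g)
reach(c,h)
reach(c,j)
reach(e,b)
reach(e,c)
reach(e,g)
reach(e,h)
reach(e,j)
reach(g,b)
reach(g,c)
reach(g,e)
reach(g,g)
reach(g,h)
reach(h,b)
reach(h,c)
reach(h,g)
reach(h,h)
reach(h,j)
reach(j,b)
reach(j,c)
reach(j,e)
reach(j,g)
reach(j,h)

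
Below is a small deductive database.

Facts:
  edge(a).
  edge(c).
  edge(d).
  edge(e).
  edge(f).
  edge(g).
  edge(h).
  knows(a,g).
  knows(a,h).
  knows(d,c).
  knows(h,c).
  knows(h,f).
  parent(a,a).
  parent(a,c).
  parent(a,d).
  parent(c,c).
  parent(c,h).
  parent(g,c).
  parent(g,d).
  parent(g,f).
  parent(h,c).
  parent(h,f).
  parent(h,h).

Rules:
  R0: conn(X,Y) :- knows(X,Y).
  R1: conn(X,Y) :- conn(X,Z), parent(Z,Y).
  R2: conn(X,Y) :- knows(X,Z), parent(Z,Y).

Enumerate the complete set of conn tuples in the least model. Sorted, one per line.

conn(a,c)
conn(a,d)
conn(a,f)
conn(a,g)
conn(a,h)
conn(d,c)
conn(d,f)
conn(d,h)
conn(h,c)
conn(h,f)
conn(h,h)

round 1: derive conn(a,g) via R0 from knows(a,g)
round 1: derive conn(a,h) via R0 from knows(a,h)
round 1: derive conn(d,c) via R0 from knows(d,c)
round 1: derive conn(h,c) via R0 from knows(h,c)
round 1: derive conn(h,f) via R0 from knows(h,f)
round 1: derive conn(a,c) via R2 from knows(a,g), parent(g,c)
round 1: derive conn(a,d) via R2 from knows(a,g), parent(g,d)
round 1: derive conn(a,f) via R2 from knows(a,g), parent(g,f)
round 1: derive conn(d,h) via R2 from knows(d,c), parent(c,h)
round 1: derive conn(h,h) via R2 from knows(h,c), parent(c,h)
round 2: derive conn(d,f) via R1 from conn(d,h), parent(h,f)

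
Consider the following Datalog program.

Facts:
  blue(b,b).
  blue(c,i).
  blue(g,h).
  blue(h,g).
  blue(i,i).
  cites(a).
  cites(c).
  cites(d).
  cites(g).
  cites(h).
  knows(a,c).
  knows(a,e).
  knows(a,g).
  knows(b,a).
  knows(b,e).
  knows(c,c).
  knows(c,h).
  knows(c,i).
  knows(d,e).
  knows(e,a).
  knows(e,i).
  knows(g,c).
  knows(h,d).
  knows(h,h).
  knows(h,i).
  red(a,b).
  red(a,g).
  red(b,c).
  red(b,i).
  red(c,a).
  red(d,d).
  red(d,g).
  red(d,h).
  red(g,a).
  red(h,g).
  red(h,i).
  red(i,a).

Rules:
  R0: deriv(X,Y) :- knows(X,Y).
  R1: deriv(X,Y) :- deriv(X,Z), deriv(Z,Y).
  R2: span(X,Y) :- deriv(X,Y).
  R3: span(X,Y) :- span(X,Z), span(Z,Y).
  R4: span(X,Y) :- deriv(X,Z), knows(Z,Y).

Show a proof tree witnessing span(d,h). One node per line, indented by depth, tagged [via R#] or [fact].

span(d,h)  [via R3]
  span(d,a)  [via R4]
    deriv(d,e)  [via R0]
      knows(d,e)  [fact]
    knows(e,a)  [fact]
  span(a,h)  [via R4]
    deriv(a,c)  [via R0]
      knows(a,c)  [fact]
    knows(c,h)  [fact]

round 1: derive deriv(a,c) via R0 from knows(a,c)
round 1: derive deriv(a,e) via R0 from knows(a,e)
round 1: derive deriv(a,g) via R0 from knows(a,g)
round 1: derive deriv(b,a) via R0 from knows(b,a)
round 1: derive deriv(b,e) via R0 from knows(b,e)
round 1: derive deriv(c,c) via R0 from knows(c,c)
round 1: derive deriv(c,h) via R0 from knows(c,h)
round 1: derive deriv(c,i) via R0 from knows(c,i)
round 1: derive deriv(d,e) via R0 from knows(d,e)
round 1: derive deriv(e,a) via R0 from knows(e,a)
round 1: derive deriv(e,i) via R0 from knows(e,i)
round 1: derive deriv(g,c) via R0 from knows(g,c)
round 1: derive deriv(h,d) via R0 from knows(h,d)
round 1: derive deriv(h,h) via R0 from knows(h,h)
round 1: derive deriv(h,i) via R0 from knows(h,i)
round 2: derive deriv(a,a) via R1 from deriv(a,e), deriv(e,a)
round 2: derive deriv(a,h) via R1 from deriv(a,c), deriv(c,h)
round 2: derive deriv(a,i) via R1 from deriv(a,c), deriv(c,i)
round 2: derive deriv(b,c) via R1 from deriv(b,a), deriv(a,c)
round 2: derive deriv(b,g) via R1 from deriv(b,a), deriv(a,g)
round 2: derive deriv(b,i) via R1 from deriv(b,e), deriv(e,i)
round 2: derive deriv(c,d) via R1 from deriv(c,h), deriv(h,d)
round 2: derive deriv(d,a) via R1 from deriv(d,e), deriv(e,a)
round 2: derive deriv(d,i) via R1 from deriv(d,e), deriv(e,i)
round 2: derive deriv(e,c) via R1 from deriv(e,a), deriv(a,c)
round 2: derive deriv(e,e) via R1 from deriv(e,a), deriv(a,e)
round 2: derive deriv(e,g) via R1 from deriv(e,a), deriv(a,g)
round 2: derive deriv(g,h) via R1 from deriv(g,c), deriv(c,h)
round 2: derive deriv(g,i) via R1 from deriv(g,c), deriv(c,i)
round 2: derive deriv(h,e) via R1 from deriv(h,d), deriv(d,e)
round 2: derive span(a,c) via R2 from deriv(a,c)
round 2: derive span(a,e) via R2 from deriv(a,e)
round 2: derive span(a,g) via R2 from deriv(a,g)
round 2: derive span(b,a) via R2 from deriv(b,a)
round 2: derive span(b,e) via R2 from deriv(b,e)
round 2: derive span(c,c) via R2 from deriv(c,c)
round 2: derive span(c,h) via R2 from deriv(c,h)
round 2: derive span(c,i) via R2 from deriv(c,i)
round 2: derive span(d,e) via R2 from deriv(d,e)
round 2: derive span(e,a) via R2 from deriv(e,a)
round 2: derive span(e,i) via R2 from deriv(e,i)
round 2: derive span(g,c) via R2 from deriv(g,c)
round 2: derive span(h,d) via R2 from deriv(h,d)
round 2: derive span(h,h) via R2 from deriv(h,h)
round 2: derive span(h,i) via R2 from deriv(h,i)
round 2: derive span(a,a) via R4 from deriv(a,e), knows(e,a)
round 2: derive span(a,h) via R4 from deriv(a,c), knows(c,h)
round 2: derive span(a,i) via R4 from deriv(a,c), knows(c,i)
round 2: derive span(b,c) via R4 from deriv(b,a), knows(a,c)
round 2: derive span(b,g) via R4 from deriv(b,a), knows(a,g)
round 2: derive span(b,i) via R4 from deriv(b,e), knows(e,i)
round 2: derive span(c,d) via R4 from deriv(c,h), knows(h,d)
round 2: derive span(d,a) via R4 from deriv(d,e), knows(e,a)
round 2: derive span(d,i) via R4 from deriv(d,e), knows(e,i)
round 2: derive span(e,c) via R4 from deriv(e,a), knows(a,c)
round 2: derive span(e,e) via R4 from deriv(e,a), knows(a,e)
round 2: derive span(e,g) via R4 from deriv(e,a), knows(a,g)
round 2: derive span(g,h) via R4 from deriv(g,c), knows(c,h)
round 2: derive span(g,i) via R4 from deriv(g,c), knows(c,i)
round 2: derive span(h,e) via R4 from deriv(h,d), knows(d,e)
round 3: derive deriv(a,d) via R1 from deriv(a,c), deriv(c,d)
round 3: derive deriv(b,d) via R1 from deriv(b,c), deriv(c,d)
round 3: derive deriv(b,h) via R1 from deriv(b,a), deriv(a,h)
round 3: derive deriv(c,a) via R1 from deriv(c,d), deriv(d,a)
round 3: derive deriv(c,e) via R1 from deriv(c,d), deriv(d,e)
round 3: derive deriv(d,c) via R1 from deriv(d,a), deriv(a,c)
round 3: derive deriv(d,g) via R1 from deriv(d,a), deriv(a,g)
round 3: derive deriv(d,h) via R1 from deriv(d,a), deriv(a,h)
round 3: derive deriv(e,d) via R1 from deriv(e,c), deriv(c,d)
round 3: derive deriv(e,h) via R1 from deriv(e,a), deriv(a,h)
round 3: derive deriv(g,d) via R1 from deriv(g,c), deriv(c,d)
round 3: derive deriv(g,e) via R1 from deriv(g,h), deriv(h,e)
round 3: derive deriv(h,a) via R1 from deriv(h,d), deriv(d,a)
round 3: derive deriv(h,c) via R1 from deriv(h,e), deriv(e,c)
round 3: derive deriv(h,g) via R1 from deriv(h,e), deriv(e,g)
round 3: derive span(a,d) via R3 from span(a,c), span(c,d)
round 3: derive span(b,d) via R3 from span(b,c), span(c,d)
round 3: derive span(b,h) via R3 from span(b,a), span(a,h)
round 3: derive span(c,a) via R3 from span(c,d), span(d,a)
round 3: derive span(c,e) via R3 from span(c,d), span(d,e)
round 3: derive span(d,c) via R3 from span(d,a), span(a,c)
round 3: derive span(d,g) via R3 from span(d,a), span(a,g)
round 3: derive span(d,h) via R3 from span(d,a), span(a,h)
round 3: derive span(e,d) via R3 from span(e,c), span(c,d)
round 3: derive span(e,h) via R3 from span(e,a), span(a,h)
round 3: derive span(g,d) via R3 from span(g,c), span(c,d)
round 3: derive span(g,e) via R3 from span(g,h), span(h,e)
round 3: derive span(h,a) via R3 from span(h,d), span(d,a)
round 3: derive span(h,c) via R3 from span(h,e), span(e,c)
round 3: derive span(h,g) via R3 from span(h,e), span(e,g)
round 4: derive deriv(c,g) via R1 from deriv(c,a), deriv(a,g)
round 4: derive deriv(d,d) via R1 from deriv(d,a), deriv(a,d)
round 4: derive deriv(g,a) via R1 from deriv(g,c), deriv(c,a)
round 4: derive deriv(g,g) via R1 from deriv(g,d), deriv(d,g)
round 4: derive span(c,g) via R3 from span(c,a), span(a,g)
round 4: derive span(d,d) via R3 from span(d,a), span(a,d)
round 4: derive span(g,a) via R3 from span(g,c), span(c,a)
round 4: derive span(g,g) via R3 from span(g,d), span(d,g)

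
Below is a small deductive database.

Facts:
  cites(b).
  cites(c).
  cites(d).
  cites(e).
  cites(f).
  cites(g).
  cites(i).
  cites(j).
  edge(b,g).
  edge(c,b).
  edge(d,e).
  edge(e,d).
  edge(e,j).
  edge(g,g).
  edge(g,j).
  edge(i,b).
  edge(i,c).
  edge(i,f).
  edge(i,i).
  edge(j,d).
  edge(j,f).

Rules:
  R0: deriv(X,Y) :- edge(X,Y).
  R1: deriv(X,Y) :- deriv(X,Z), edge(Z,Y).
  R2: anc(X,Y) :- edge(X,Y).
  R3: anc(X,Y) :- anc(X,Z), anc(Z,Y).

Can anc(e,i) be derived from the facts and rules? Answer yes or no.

round 1: derive anc(b,g) via R2 from edge(b,g)
round 1: derive anc(c,b) via R2 from edge(c,b)
round 1: derive anc(d,e) via R2 from edge(d,e)
round 1: derive anc(e,d) via R2 from edge(e,d)
round 1: derive anc(e,j) via R2 from edge(e,j)
round 1: derive anc(g,g) via R2 from edge(g,g)
round 1: derive anc(g,j) via R2 from edge(g,j)
round 1: derive anc(i,b) via R2 from edge(i,b)
round 1: derive anc(i,c) via R2 from edge(i,c)
round 1: derive anc(i,f) via R2 from edge(i,f)
round 1: derive anc(i,i) via R2 from edge(i,i)
round 1: derive anc(j,d) via R2 from edge(j,d)
round 1: derive anc(j,f) via R2 from edge(j,f)
round 2: derive anc(b,j) via R3 from anc(b,g), anc(g,j)
round 2: derive anc(c,g) via R3 from anc(c,b), anc(b,g)
round 2: derive anc(d,d) via R3 from anc(d,e), anc(e,d)
round 2: derive anc(d,j) via R3 from anc(d,e), anc(e,j)
round 2: derive anc(e,e) via R3 from anc(e,d), anc(d,e)
round 2: derive anc(e,f) via R3 from anc(e,j), anc(j,f)
round 2: derive anc(g,d) via R3 from anc(g,j), anc(j,d)
round 2: derive anc(g,f) via R3 from anc(g,j), anc(j,f)
round 2: derive anc(i,g) via R3 from anc(i,b), anc(b,g)
round 2: derive anc(j,e) via R3 from anc(j,d), anc(d,e)
round 3: derive anc(b,d) via R3 from anc(b,g), anc(g,d)
round 3: derive anc(b,e) via R3 from anc(b,j), anc(j,e)
round 3: derive anc(b,f) via R3 from anc(b,g), anc(g,f)
round 3: derive anc(c,d) via R3 from anc(c,g), anc(g,d)
round 3: derive anc(c,f) via R3 from anc(c,g), anc(g,f)
round 3: derive anc(c,j) via R3 from anc(c,b), anc(b,j)
round 3: derive anc(d,f) via R3 from anc(d,e), anc(e,f)
round 3: derive anc(g,e) via R3 from anc(g,d), anc(d,e)
round 3: derive anc(i,d) via R3 from anc(i,g), anc(g,d)
round 3: derive anc(i,j) via R3 from anc(i,b), anc(b,j)
round 3: derive anc(j,j) via R3 from anc(j,d), anc(d,j)
round 4: derive anc(c,e) via R3 from anc(c,b), anc(b,e)
round 4: derive anc(i,e) via R3 from anc(i,b), anc(b,e)

no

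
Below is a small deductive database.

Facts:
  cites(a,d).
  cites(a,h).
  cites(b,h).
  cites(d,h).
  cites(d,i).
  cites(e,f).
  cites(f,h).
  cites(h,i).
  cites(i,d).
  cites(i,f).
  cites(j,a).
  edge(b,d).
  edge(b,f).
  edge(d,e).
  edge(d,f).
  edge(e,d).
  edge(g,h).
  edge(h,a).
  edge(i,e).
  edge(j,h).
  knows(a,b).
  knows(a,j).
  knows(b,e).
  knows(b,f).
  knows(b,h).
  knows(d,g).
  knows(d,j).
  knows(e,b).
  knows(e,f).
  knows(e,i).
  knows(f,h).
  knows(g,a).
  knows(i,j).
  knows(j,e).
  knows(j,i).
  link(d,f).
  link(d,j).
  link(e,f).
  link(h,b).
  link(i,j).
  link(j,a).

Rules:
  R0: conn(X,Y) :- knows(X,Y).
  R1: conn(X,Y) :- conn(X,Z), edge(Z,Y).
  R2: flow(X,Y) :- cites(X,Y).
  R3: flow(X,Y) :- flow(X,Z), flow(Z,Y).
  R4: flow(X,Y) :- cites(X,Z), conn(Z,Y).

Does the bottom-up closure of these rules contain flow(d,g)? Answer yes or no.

yes

round 1: derive conn(a,b) via R0 from knows(a,b)
round 1: derive conn(a,j) via R0 from knows(a,j)
round 1: derive conn(b,e) via R0 from knows(b,e)
round 1: derive conn(b,f) via R0 from knows(b,f)
round 1: derive conn(b,h) via R0 from knows(b,h)
round 1: derive conn(d,g) via R0 from knows(d,g)
round 1: derive conn(d,j) via R0 from knows(d,j)
round 1: derive conn(e,b) via R0 from knows(e,b)
round 1: derive conn(e,f) via R0 from knows(e,f)
round 1: derive conn(e,i) via R0 from knows(e,i)
round 1: derive conn(f,h) via R0 from knows(f,h)
round 1: derive conn(g,a) via R0 from knows(g,a)
round 1: derive conn(i,j) via R0 from knows(i,j)
round 1: derive conn(j,e) via R0 from knows(j,e)
round 1: derive conn(j,i) via R0 from knows(j,i)
round 1: derive flow(a,d) via R2 from cites(a,d)
round 1: derive flow(a,h) via R2 from cites(a,h)
round 1: derive flow(b,h) via R2 from cites(b,h)
round 1: derive flow(d,h) via R2 from cites(d,h)
round 1: derive flow(d,i) via R2 from cites(d,i)
round 1: derive flow(e,f) via R2 from cites(e,f)
round 1: derive flow(f,h) via R2 from cites(f,h)
round 1: derive flow(h,i) via R2 from cites(h,i)
round 1: derive flow(i,d) via R2 from cites(i,d)
round 1: derive flow(i,f) via R2 from cites(i,f)
round 1: derive flow(j,a) via R2 from cites(j,a)
round 2: derive conn(a,d) via R1 from conn(a,b), edge(b,d)
round 2: derive conn(a,f) via R1 from conn(a,b), edge(b,f)
round 2: derive conn(a,h) via R1 from conn(a,j), edge(j,h)
round 2: derive conn(b,a) via R1 from conn(b,h), edge(h,a)
round 2: derive conn(b,d) via R1 from conn(b,e), edge(e,d)
round 2: derive conn(d,h) via R1 from conn(d,g), edge(g,h)
round 2: derive conn(e,d) via R1 from conn(e,b), edge(b,d)
round 2: derive conn(e,e) via R1 from conn(e,i), edge(i,e)
round 2: derive conn(f,a) via R1 from conn(f,h), edge(h,a)
round 2: derive conn(i,h) via R1 from conn(i,j), edge(j,h)
round 2: derive conn(j,d) via R1 from conn(j,e), edge(e,d)
round 2: derive flow(a,i) via R3 from flow(a,d), flow(d,i)
round 2: derive flow(b,i) via R3 from flow(b,h), flow(h,i)
round 2: derive flow(d,d) via R3 from flow(d,i), flow(i,d)
round 2: derive flow(d,f) via R3 from flow(d,i), flow(i,f)
round 2: derive flow(e,h) via R3 from flow(e,f), flow(f,h)
round 2: derive flow(f,i) via R3 from flow(f,h), flow(h,i)
round 2: derive flow(h,d) via R3 from flow(h,i), flow(i,d)
round 2: derive flow(h,f) via R3 from flow(h,i), flow(i,f)
round 2: derive flow(i,h) via R3 from flow(i,d), flow(d,h)
round 2: derive flow(i,i) via R3 from flow(i,d), flow(d,i)
round 2: derive flow(j,d) via R3 from flow(j,a), flow(a,d)
round 2: derive flow(j,h) via R3 from flow(j,a), flow(a,h)
round 2: derive flow(a,g) via R4 from cites(a,d), conn(d,g)
round 2: derive flow(a,j) via R4 from cites(a,d), conn(d,j)
round 2: derive flow(d,j) via R4 from cites(d,i), conn(i,j)
round 2: derive flow(h,j) via R4 from cites(h,i), conn(i,j)
round 2: derive flow(i,g) via R4 from cites(i,d), conn(d,g)
round 2: derive flow(i,j) via R4 from cites(i,d), conn(d,j)
round 2: derive flow(j,b) via R4 from cites(j,a), conn(a,b)
round 2: derive flow(j,j) via R4 from cites(j,a), conn(a,j)
round 3: derive conn(a,a) via R1 from conn(a,h), edge(h,a)
round 3: derive conn(a,e) via R1 from conn(a,d), edge(d,e)
round 3: derive conn(d,a) via R1 from conn(d,h), edge(h,a)
round 3: derive conn(i,a) via R1 from conn(i,h), edge(h,a)
round 3: derive conn(j,f) via R1 from conn(j,d), edge(d,f)
round 3: derive flow(a,a) via R3 from flow(a,j), flow(j,a)
round 3: derive flow(a,b) via R3 from flow(a,j), flow(j,b)
round 3: derive flow(a,f) via R3 from flow(a,d), flow(d,f)
round 3: derive flow(b,d) via R3 from flow(b,h), flow(h,d)
round 3: derive flow(b,f) via R3 from flow(b,h), flow(h,f)
round 3: derive flow(b,g) via R3 from flow(b,i), flow(i,g)
round 3: derive flow(b,j) via R3 from flow(b,h), flow(h,j)
round 3: derive flow(d,a) via R3 from flow(d,j), flow(j,a)
round 3: derive flow(d,b) via R3 from flow(d,j), flow(j,b)
round 3: derive flow(d,g) via R3 from flow(d,i), flow(i,g)
round 3: derive flow(e,d) via R3 from flow(e,h), flow(h,d)
round 3: derive flow(e,i) via R3 from flow(e,f), flow(f,i)
round 3: derive flow(e,j) via R3 from flow(e,h), flow(h,j)
round 3: derive flow(f,d) via R3 from flow(f,h), flow(h,d)
round 3: derive flow(f,f) via R3 from flow(f,h), flow(h,f)
round 3: derive flow(f,g) via R3 from flow(f,i), flow(i,g)
round 3: derive flow(f,j) via R3 from flow(f,h), flow(h,j)
round 3: derive flow(h,a) via R3 from flow(h,j), flow(j,a)
round 3: derive flow(h,b) via R3 from flow(h,j), flow(j,b)
round 3: derive flow(h,g) via R3 from flow(h,i), flow(i,g)
round 3: derive flow(h,h) via R3 from flow(h,d), flow(d,h)
round 3: derive flow(i,a) via R3 from flow(i,j), flow(j,a)
round 3: derive flow(i,b) via R3 from flow(i,j), flow(j,b)
round 3: derive flow(j,f) via R3 from flow(j,d), flow(d,f)
round 3: derive flow(j,g) via R3 from flow(j,a), flow(a,g)
round 3: derive flow(j,i) via R3 from flow(j,a), flow(a,i)
round 3: derive flow(e,a) via R4 from cites(e,f), conn(f,a)
round 4: derive flow(b,a) via R3 from flow(b,d), flow(d,a)
round 4: derive flow(b,b) via R3 from flow(b,d), flow(d,b)
round 4: derive flow(e,b) via R3 from flow(e,a), flow(a,b)
round 4: derive flow(e,g) via R3 from flow(e,a), flow(a,g)
round 4: derive flow(f,a) via R3 from flow(f,d), flow(d,a)
round 4: derive flow(f,b) via R3 from flow(f,d), flow(d,b)
round 4: derive flow(j,e) via R4 from cites(j,a), conn(a,e)
round 5: derive flow(a,e) via R3 from flow(a,j), flow(j,e)
round 5: derive flow(b,e) via R3 from flow(b,j), flow(j,e)
round 5: derive flow(d,e) via R3 from flow(d,j), flow(j,e)
round 5: derive flow(e,e) via R3 from flow(e,j), flow(j,e)
round 5: derive flow(f,e) via R3 from flow(f,j), flow(j,e)
round 5: derive flow(h,e) via R3 from flow(h,j), flow(j,e)
round 5: derive flow(i,e) via R3 from flow(i,j), flow(j,e)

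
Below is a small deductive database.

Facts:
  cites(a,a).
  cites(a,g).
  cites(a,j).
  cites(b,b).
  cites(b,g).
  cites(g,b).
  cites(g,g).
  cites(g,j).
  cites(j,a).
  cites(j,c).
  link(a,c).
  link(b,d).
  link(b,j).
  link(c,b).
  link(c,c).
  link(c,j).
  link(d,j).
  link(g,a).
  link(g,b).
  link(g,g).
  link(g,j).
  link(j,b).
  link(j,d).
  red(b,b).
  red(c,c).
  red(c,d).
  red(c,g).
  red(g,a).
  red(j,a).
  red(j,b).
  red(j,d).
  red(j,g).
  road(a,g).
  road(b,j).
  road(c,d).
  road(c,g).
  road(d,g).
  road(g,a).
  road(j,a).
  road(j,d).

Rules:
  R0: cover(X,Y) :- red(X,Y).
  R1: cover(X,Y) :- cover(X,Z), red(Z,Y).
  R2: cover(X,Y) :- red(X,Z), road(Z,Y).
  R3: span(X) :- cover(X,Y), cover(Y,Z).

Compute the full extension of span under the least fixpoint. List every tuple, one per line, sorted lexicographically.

round 1: derive cover(b,b) via R0 from red(b,b)
round 1: derive cover(c,c) via R0 from red(c,c)
round 1: derive cover(c,d) via R0 from red(c,d)
round 1: derive cover(c,g) via R0 from red(c,g)
round 1: derive cover(g,a) via R0 from red(g,a)
round 1: derive cover(j,a) via R0 from red(j,a)
round 1: derive cover(j,b) via R0 from red(j,b)
round 1: derive cover(j,d) via R0 from red(j,d)
round 1: derive cover(j,g) via R0 from red(j,g)
round 1: derive cover(b,j) via R2 from red(b,b), road(b,j)
round 1: derive cover(c,a) via R2 from red(c,g), road(g,a)
round 1: derive cover(g,g) via R2 from red(g,a), road(a,g)
round 1: derive cover(j,j) via R2 from red(j,b), road(b,j)
round 2: derive cover(b,a) via R1 from cover(b,j), red(j,a)
round 2: derive cover(b,d) via R1 from cover(b,j), red(j,d)
round 2: derive cover(b,g) via R1 from cover(b,j), red(j,g)
round 2: derive span(b) via R3 from cover(b,b), cover(b,b)
round 2: derive span(c) via R3 from cover(c,c), cover(c,a)
round 2: derive span(g) via R3 from cover(g,g), cover(g,a)
round 2: derive span(j) via R3 from cover(j,b), cover(b,b)

span(b)
span(c)
span(g)
span(j)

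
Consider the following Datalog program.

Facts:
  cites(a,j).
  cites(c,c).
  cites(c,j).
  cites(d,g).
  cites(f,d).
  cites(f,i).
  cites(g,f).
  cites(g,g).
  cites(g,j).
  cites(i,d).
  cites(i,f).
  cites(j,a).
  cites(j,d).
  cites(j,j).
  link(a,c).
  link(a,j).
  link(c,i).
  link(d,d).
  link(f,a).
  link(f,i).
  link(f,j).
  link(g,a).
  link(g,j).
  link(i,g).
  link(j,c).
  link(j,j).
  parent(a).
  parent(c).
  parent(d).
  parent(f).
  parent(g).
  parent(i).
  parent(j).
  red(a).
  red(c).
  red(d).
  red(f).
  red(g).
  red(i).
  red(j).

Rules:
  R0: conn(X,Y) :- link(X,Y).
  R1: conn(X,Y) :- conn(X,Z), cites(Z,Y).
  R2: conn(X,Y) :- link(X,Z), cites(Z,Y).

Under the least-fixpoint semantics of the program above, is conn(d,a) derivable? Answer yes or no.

round 1: derive conn(a,c) via R0 from link(a,c)
round 1: derive conn(a,j) via R0 from link(a,j)
round 1: derive conn(c,i) via R0 from link(c,i)
round 1: derive conn(d,d) via R0 from link(d,d)
round 1: derive conn(f,a) via R0 from link(f,a)
round 1: derive conn(f,i) via R0 from link(f,i)
round 1: derive conn(f,j) via R0 from link(f,j)
round 1: derive conn(g,a) via R0 from link(g,a)
round 1: derive conn(g,j) via R0 from link(g,j)
round 1: derive conn(i,g) via R0 from link(i,g)
round 1: derive conn(j,c) via R0 from link(j,c)
round 1: derive conn(j,j) via R0 from link(j,j)
round 1: derive conn(a,a) via R2 from link(a,j), cites(j,a)
round 1: derive conn(a,d) via R2 from link(a,j), cites(j,d)
round 1: derive conn(c,d) via R2 from link(c,i), cites(i,d)
round 1: derive conn(c,f) via R2 from link(c,i), cites(i,f)
round 1: derive conn(d,g) via R2 from link(d,d), cites(d,g)
round 1: derive conn(f,d) via R2 from link(f,i), cites(i,d)
round 1: derive conn(f,f) via R2 from link(f,i), cites(i,f)
round 1: derive conn(g,d) via R2 from link(g,j), cites(j,d)
round 1: derive conn(i,f) via R2 from link(i,g), cites(g,f)
round 1: derive conn(i,j) via R2 from link(i,g), cites(g,j)
round 1: derive conn(j,a) via R2 from link(j,j), cites(j,a)
round 1: derive conn(j,d) via R2 from link(j,j), cites(j,d)
round 2: derive conn(a,g) via R1 from conn(a,d), cites(d,g)
round 2: derive conn(c,g) via R1 from conn(c,d), cites(d,g)
round 2: derive conn(d,f) via R1 from conn(d,g), cites(g,f)
round 2: derive conn(d,j) via R1 from conn(d,g), cites(g,j)
round 2: derive conn(f,g) via R1 from conn(f,d), cites(d,g)
round 2: derive conn(g,g) via R1 from conn(g,d), cites(d,g)
round 2: derive conn(i,a) via R1 from conn(i,j), cites(j,a)
round 2: derive conn(i,d) via R1 from conn(i,f), cites(f,d)
round 2: derive conn(i,i) via R1 from conn(i,f), cites(f,i)
round 2: derive conn(j,g) via R1 from conn(j,d), cites(d,g)
round 3: derive conn(a,f) via R1 from conn(a,g), cites(g,f)
round 3: derive conn(c,j) via R1 from conn(c,g), cites(g,j)
round 3: derive conn(d,a) via R1 from conn(d,j), cites(j,a)
round 3: derive conn(d,i) via R1 from conn(d,f), cites(f,i)
round 3: derive conn(g,f) via R1 from conn(g,g), cites(g,f)
round 3: derive conn(j,f) via R1 from conn(j,g), cites(g,f)
round 4: derive conn(a,i) via R1 from conn(a,f), cites(f,i)
round 4: derive conn(c,a) via R1 from conn(c,j), cites(j,a)
round 4: derive conn(g,i) via R1 from conn(g,f), cites(f,i)
round 4: derive conn(j,i) via R1 from conn(j,f), cites(f,i)

yes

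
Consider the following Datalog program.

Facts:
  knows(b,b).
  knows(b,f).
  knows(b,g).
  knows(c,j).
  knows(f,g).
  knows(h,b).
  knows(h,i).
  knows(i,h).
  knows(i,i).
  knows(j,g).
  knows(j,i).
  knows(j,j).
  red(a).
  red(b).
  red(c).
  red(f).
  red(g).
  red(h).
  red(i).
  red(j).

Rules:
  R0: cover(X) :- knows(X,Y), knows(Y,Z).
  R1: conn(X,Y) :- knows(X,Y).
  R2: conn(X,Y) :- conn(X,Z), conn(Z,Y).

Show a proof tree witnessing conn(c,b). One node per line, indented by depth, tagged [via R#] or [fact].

conn(c,b)  [via R2]
  conn(c,i)  [via R2]
    conn(c,j)  [via R1]
      knows(c,j)  [fact]
    conn(j,i)  [via R1]
      knows(j,i)  [fact]
  conn(i,b)  [via R2]
    conn(i,h)  [via R1]
      knows(i,h)  [fact]
    conn(h,b)  [via R1]
      knows(h,b)  [fact]

round 1: derive conn(b,b) via R1 from knows(b,b)
round 1: derive conn(b,f) via R1 from knows(b,f)
round 1: derive conn(b,g) via R1 from knows(b,g)
round 1: derive conn(c,j) via R1 from knows(c,j)
round 1: derive conn(f,g) via R1 from knows(f,g)
round 1: derive conn(h,b) via R1 from knows(h,b)
round 1: derive conn(h,i) via R1 from knows(h,i)
round 1: derive conn(i,h) via R1 from knows(i,h)
round 1: derive conn(i,i) via R1 from knows(i,i)
round 1: derive conn(j,g) via R1 from knows(j,g)
round 1: derive conn(j,i) via R1 from knows(j,i)
round 1: derive conn(j,j) via R1 from knows(j,j)
round 2: derive conn(c,g) via R2 from conn(c,j), conn(j,g)
round 2: derive conn(c,i) via R2 from conn(c,j), conn(j,i)
round 2: derive conn(h,f) via R2 from conn(h,b), conn(b,f)
round 2: derive conn(h,g) via R2 from conn(h,b), conn(b,g)
round 2: derive conn(h,h) via R2 from conn(h,i), conn(i,h)
round 2: derive conn(i,b) via R2 from conn(i,h), conn(h,b)
round 2: derive conn(j,h) via R2 from conn(j,i), conn(i,h)
round 3: derive conn(c,b) via R2 from conn(c,i), conn(i,b)
round 3: derive conn(c,h) via R2 from conn(c,i), conn(i,h)
round 3: derive conn(i,f) via R2 from conn(i,b), conn(b,f)
round 3: derive conn(i,g) via R2 from conn(i,b), conn(b,g)
round 3: derive conn(j,b) via R2 from conn(j,h), conn(h,b)
round 3: derive conn(j,f) via R2 from conn(j,h), conn(h,f)
round 4: derive conn(c,f) via R2 from conn(c,b), conn(b,f)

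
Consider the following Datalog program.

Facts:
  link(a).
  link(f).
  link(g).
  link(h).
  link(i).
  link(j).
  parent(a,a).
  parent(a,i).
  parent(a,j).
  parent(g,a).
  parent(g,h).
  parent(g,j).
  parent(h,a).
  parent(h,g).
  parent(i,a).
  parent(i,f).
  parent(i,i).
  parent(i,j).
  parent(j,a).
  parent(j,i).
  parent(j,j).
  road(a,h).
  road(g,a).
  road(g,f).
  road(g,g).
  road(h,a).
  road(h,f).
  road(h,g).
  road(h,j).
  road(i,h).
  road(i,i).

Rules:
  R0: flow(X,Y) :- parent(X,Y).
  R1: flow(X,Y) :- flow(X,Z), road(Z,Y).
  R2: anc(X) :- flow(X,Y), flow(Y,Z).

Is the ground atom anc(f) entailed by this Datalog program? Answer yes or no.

round 1: derive flow(a,a) via R0 from parent(a,a)
round 1: derive flow(a,i) via R0 from parent(a,i)
round 1: derive flow(a,j) via R0 from parent(a,j)
round 1: derive flow(g,a) via R0 from parent(g,a)
round 1: derive flow(g,h) via R0 from parent(g,h)
round 1: derive flow(g,j) via R0 from parent(g,j)
round 1: derive flow(h,a) via R0 from parent(h,a)
round 1: derive flow(h,g) via R0 from parent(h,g)
round 1: derive flow(i,a) via R0 from parent(i,a)
round 1: derive flow(i,f) via R0 from parent(i,f)
round 1: derive flow(i,i) via R0 from parent(i,i)
round 1: derive flow(i,j) via R0 from parent(i,j)
round 1: derive flow(j,a) via R0 from parent(j,a)
round 1: derive flow(j,i) via R0 from parent(j,i)
round 1: derive flow(j,j) via R0 from parent(j,j)
round 2: derive flow(a,h) via R1 from flow(a,a), road(a,h)
round 2: derive flow(g,f) via R1 from flow(g,h), road(h,f)
round 2: derive flow(g,g) via R1 from flow(g,h), road(h,g)
round 2: derive flow(h,f) via R1 from flow(h,g), road(g,f)
round 2: derive flow(h,h) via R1 from flow(h,a), road(a,h)
round 2: derive flow(i,h) via R1 from flow(i,a), road(a,h)
round 2: derive flow(j,h) via R1 from flow(j,a), road(a,h)
round 2: derive anc(a) via R2 from flow(a,a), flow(a,a)
round 2: derive anc(g) via R2 from flow(g,a), flow(a,a)
round 2: derive anc(h) via R2 from flow(h,a), flow(a,a)
round 2: derive anc(i) via R2 from flow(i,a), flow(a,a)
round 2: derive anc(j) via R2 from flow(j,a), flow(a,a)
round 3: derive flow(a,f) via R1 from flow(a,h), road(h,f)
round 3: derive flow(a,g) via R1 from flow(a,h), road(h,g)
round 3: derive flow(h,j) via R1 from flow(h,h), road(h,j)
round 3: derive flow(i,g) via R1 from flow(i,h), road(h,g)
round 3: derive flow(j,f) via R1 from flow(j,h), road(h,f)
round 3: derive flow(j,g) via R1 from flow(j,h), road(h,g)

no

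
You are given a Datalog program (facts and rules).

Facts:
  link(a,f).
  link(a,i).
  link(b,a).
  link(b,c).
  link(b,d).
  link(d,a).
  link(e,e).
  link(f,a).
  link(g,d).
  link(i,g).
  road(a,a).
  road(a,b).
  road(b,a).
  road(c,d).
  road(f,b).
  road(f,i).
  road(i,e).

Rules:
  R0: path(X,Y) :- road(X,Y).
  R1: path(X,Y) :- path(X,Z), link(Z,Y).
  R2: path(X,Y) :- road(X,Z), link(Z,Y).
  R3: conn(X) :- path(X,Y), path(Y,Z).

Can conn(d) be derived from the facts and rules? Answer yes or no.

round 1: derive path(a,a) via R0 from road(a,a)
round 1: derive path(a,b) via R0 from road(a,b)
round 1: derive path(b,a) via R0 from road(b,a)
round 1: derive path(c,d) via R0 from road(c,d)
round 1: derive path(f,b) via R0 from road(f,b)
round 1: derive path(f,i) via R0 from road(f,i)
round 1: derive path(i,e) via R0 from road(i,e)
round 1: derive path(a,c) via R2 from road(a,b), link(b,c)
round 1: derive path(a,d) via R2 from road(a,b), link(b,d)
round 1: derive path(a,f) via R2 from road(a,a), link(a,f)
round 1: derive path(a,i) via R2 from road(a,a), link(a,i)
round 1: derive path(b,f) via R2 from road(b,a), link(a,f)
round 1: derive path(b,i) via R2 from road(b,a), link(a,i)
round 1: derive path(c,a) via R2 from road(c,d), link(d,a)
round 1: derive path(f,a) via R2 from road(f,b), link(b,a)
round 1: derive path(f,c) via R2 from road(f,b), link(b,c)
round 1: derive path(f,d) via R2 from road(f,b), link(b,d)
round 1: derive path(f,g) via R2 from road(f,i), link(i,g)
round 2: derive path(a,g) via R1 from path(a,i), link(i,g)
round 2: derive path(b,g) via R1 from path(b,i), link(i,g)
round 2: derive path(c,f) via R1 from path(c,a), link(a,f)
round 2: derive path(c,i) via R1 from path(c,a), link(a,i)
round 2: derive path(f,f) via R1 from path(f,a), link(a,f)
round 2: derive conn(a) via R3 from path(a,a), path(a,a)
round 2: derive conn(b) via R3 from path(b,a), path(a,a)
round 2: derive conn(c) via R3 from path(c,a), path(a,a)
round 2: derive conn(f) via R3 from path(f,a), path(a,a)
round 3: derive path(b,d) via R1 from path(b,g), link(g,d)
round 3: derive path(c,g) via R1 from path(c,i), link(i,g)

no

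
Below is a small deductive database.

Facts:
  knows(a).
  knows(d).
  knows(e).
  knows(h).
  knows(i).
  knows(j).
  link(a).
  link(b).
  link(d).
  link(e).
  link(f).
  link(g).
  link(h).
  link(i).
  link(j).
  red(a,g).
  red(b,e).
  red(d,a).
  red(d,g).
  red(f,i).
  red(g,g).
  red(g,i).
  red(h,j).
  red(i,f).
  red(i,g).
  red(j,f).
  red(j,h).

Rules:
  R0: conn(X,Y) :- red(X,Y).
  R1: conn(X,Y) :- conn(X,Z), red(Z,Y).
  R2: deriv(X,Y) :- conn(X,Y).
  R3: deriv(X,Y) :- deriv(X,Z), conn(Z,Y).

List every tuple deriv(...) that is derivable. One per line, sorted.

round 1: derive conn(a,g) via R0 from red(a,g)
round 1: derive conn(b,e) via R0 from red(b,e)
round 1: derive conn(d,a) via R0 from red(d,a)
round 1: derive conn(d,g) via R0 from red(d,g)
round 1: derive conn(f,i) via R0 from red(f,i)
round 1: derive conn(g,g) via R0 from red(g,g)
round 1: derive conn(g,i) via R0 from red(g,i)
round 1: derive conn(h,j) via R0 from red(h,j)
round 1: derive conn(i,f) via R0 from red(i,f)
round 1: derive conn(i,g) via R0 from red(i,g)
round 1: derive conn(j,f) via R0 from red(j,f)
round 1: derive conn(j,h) via R0 from red(j,h)
round 2: derive conn(a,i) via R1 from conn(a,g), red(g,i)
round 2: derive conn(d,i) via R1 from conn(d,g), red(g,i)
round 2: derive conn(f,f) via R1 from conn(f,i), red(i,f)
round 2: derive conn(f,g) via R1 from conn(f,i), red(i,g)
round 2: derive conn(g,f) via R1 from conn(g,i), red(i,f)
round 2: derive conn(h,f) via R1 from conn(h,j), red(j,f)
round 2: derive conn(h,h) via R1 from conn(h,j), red(j,h)
round 2: derive conn(i,i) via R1 from conn(i,f), red(f,i)
round 2: derive conn(j,i) via R1 from conn(j,f), red(f,i)
round 2: derive conn(j,j) via R1 from conn(j,h), red(h,j)
round 2: derive deriv(a,g) via R2 from conn(a,g)
round 2: derive deriv(b,e) via R2 from conn(b,e)
round 2: derive deriv(d,a) via R2 from conn(d,a)
round 2: derive deriv(d,g) via R2 from conn(d,g)
round 2: derive deriv(f,i) via R2 from conn(f,i)
round 2: derive deriv(g,g) via R2 from conn(g,g)
round 2: derive deriv(g,i) via R2 from conn(g,i)
round 2: derive deriv(h,j) via R2 from conn(h,j)
round 2: derive deriv(i,f) via R2 from conn(i,f)
round 2: derive deriv(i,g) via R2 from conn(i,g)
round 2: derive deriv(j,f) via R2 from conn(j,f)
round 2: derive deriv(j,h) via R2 from conn(j,h)
round 3: derive conn(a,f) via R1 from conn(a,i), red(i,f)
round 3: derive conn(d,f) via R1 from conn(d,i), red(i,f)
round 3: derive conn(h,i) via R1 from conn(h,f), red(f,i)
round 3: derive conn(j,g) via R1 from conn(j,i), red(i,g)
round 3: derive deriv(a,i) via R2 from conn(a,i)
round 3: derive deriv(d,i) via R2 from conn(d,i)
round 3: derive deriv(f,f) via R2 from conn(f,f)
round 3: derive deriv(f,g) via R2 from conn(f,g)
round 3: derive deriv(g,f) via R2 from conn(g,f)
round 3: derive deriv(h,f) via R2 from conn(h,f)
round 3: derive deriv(h,h) via R2 from conn(h,h)
round 3: derive deriv(i,i) via R2 from conn(i,i)
round 3: derive deriv(j,i) via R2 from conn(j,i)
round 3: derive deriv(j,j) via R2 from conn(j,j)
round 3: derive deriv(a,f) via R3 from deriv(a,g), conn(g,f)
round 3: derive deriv(d,f) via R3 from deriv(d,g), conn(g,f)
round 3: derive deriv(h,i) via R3 from deriv(h,j), conn(j,i)
round 3: derive deriv(j,g) via R3 from deriv(j,f), conn(f,g)
round 4: derive conn(h,g) via R1 from conn(h,i), red(i,g)
round 4: derive deriv(h,g) via R3 from deriv(h,f), conn(f,g)

deriv(a,f)
deriv(a,g)
deriv(a,i)
deriv(b,e)
deriv(d,a)
deriv(d,f)
deriv(d,g)
deriv(d,i)
deriv(f,f)
deriv(f,g)
deriv(f,i)
deriv(g,f)
deriv(g,g)
deriv(g,i)
deriv(h,f)
deriv(h,g)
deriv(h,h)
deriv(h,i)
deriv(h,j)
deriv(i,f)
deriv(i,g)
deriv(i,i)
deriv(j,f)
deriv(j,g)
deriv(j,h)
deriv(j,i)
deriv(j,j)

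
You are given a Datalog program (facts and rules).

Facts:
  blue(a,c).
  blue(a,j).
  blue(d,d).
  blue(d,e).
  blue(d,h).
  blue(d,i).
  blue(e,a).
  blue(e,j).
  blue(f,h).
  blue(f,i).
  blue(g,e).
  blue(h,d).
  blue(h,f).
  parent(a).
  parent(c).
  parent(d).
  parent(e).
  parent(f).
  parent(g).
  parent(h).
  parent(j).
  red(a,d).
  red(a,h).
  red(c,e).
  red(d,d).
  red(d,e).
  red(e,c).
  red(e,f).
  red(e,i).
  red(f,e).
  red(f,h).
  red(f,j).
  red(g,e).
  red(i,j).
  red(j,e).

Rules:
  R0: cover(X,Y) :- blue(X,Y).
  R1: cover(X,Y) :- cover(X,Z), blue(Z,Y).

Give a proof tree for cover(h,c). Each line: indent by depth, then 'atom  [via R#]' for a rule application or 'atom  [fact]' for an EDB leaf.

cover(h,c)  [via R1]
  cover(h,a)  [via R1]
    cover(h,e)  [via R1]
      cover(h,d)  [via R0]
        blue(h,d)  [fact]
      blue(d,e)  [fact]
    blue(e,a)  [fact]
  blue(a,c)  [fact]

round 1: derive cover(a,c) via R0 from blue(a,c)
round 1: derive cover(a,j) via R0 from blue(a,j)
round 1: derive cover(d,d) via R0 from blue(d,d)
round 1: derive cover(d,e) via R0 from blue(d,e)
round 1: derive cover(d,h) via R0 from blue(d,h)
round 1: derive cover(d,i) via R0 from blue(d,i)
round 1: derive cover(e,a) via R0 from blue(e,a)
round 1: derive cover(e,j) via R0 from blue(e,j)
round 1: derive cover(f,h) via R0 from blue(f,h)
round 1: derive cover(f,i) via R0 from blue(f,i)
round 1: derive cover(g,e) via R0 from blue(g,e)
round 1: derive cover(h,d) via R0 from blue(h,d)
round 1: derive cover(h,f) via R0 from blue(h,f)
round 2: derive cover(d,a) via R1 from cover(d,e), blue(e,a)
round 2: derive cover(d,f) via R1 from cover(d,h), blue(h,f)
round 2: derive cover(d,j) via R1 from cover(d,e), blue(e,j)
round 2: derive cover(e,c) via R1 from cover(e,a), blue(a,c)
round 2: derive cover(f,d) via R1 from cover(f,h), blue(h,d)
round 2: derive cover(f,f) via R1 from cover(f,h), blue(h,f)
round 2: derive cover(g,a) via R1 from cover(g,e), blue(e,a)
round 2: derive cover(g,j) via R1 from cover(g,e), blue(e,j)
round 2: derive cover(h,e) via R1 from cover(h,d), blue(d,e)
round 2: derive cover(h,h) via R1 from cover(h,d), blue(d,h)
round 2: derive cover(h,i) via R1 from cover(h,d), blue(d,i)
round 3: derive cover(d,c) via R1 from cover(d,a), blue(a,c)
round 3: derive cover(f,e) via R1 from cover(f,d), blue(d,e)
round 3: derive cover(g,c) via R1 from cover(g,a), blue(a,c)
round 3: derive cover(h,a) via R1 from cover(h,e), blue(e,a)
round 3: derive cover(h,j) via R1 from cover(h,e), blue(e,j)
round 4: derive cover(f,a) via R1 from cover(f,e), blue(e,a)
round 4: derive cover(f,j) via R1 from cover(f,e), blue(e,j)
round 4: derive cover(h,c) via R1 from cover(h,a), blue(a,c)
round 5: derive cover(f,c) via R1 from cover(f,a), blue(a,c)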